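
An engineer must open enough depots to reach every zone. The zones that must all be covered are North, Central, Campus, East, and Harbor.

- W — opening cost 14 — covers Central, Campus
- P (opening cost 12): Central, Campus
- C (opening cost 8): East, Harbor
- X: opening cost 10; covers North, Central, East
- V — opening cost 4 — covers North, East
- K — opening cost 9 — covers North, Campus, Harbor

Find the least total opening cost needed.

19

Choose X and K: together they cover North, Central, Campus, East, Harbor — every zone.
Total opening cost: 10 + 9 = 19.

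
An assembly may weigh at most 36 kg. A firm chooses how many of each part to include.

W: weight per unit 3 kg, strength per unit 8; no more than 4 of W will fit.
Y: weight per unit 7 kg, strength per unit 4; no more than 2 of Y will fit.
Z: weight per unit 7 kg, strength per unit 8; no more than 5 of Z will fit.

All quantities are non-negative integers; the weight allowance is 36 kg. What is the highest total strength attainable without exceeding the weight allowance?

W has the best ratio (8/3); taking only W gives at most 4×8 = 32 (stopped by the supply cap of 4).
Mixing does better — 4×W and 3×Z: weight 33 ≤ 36, strength 4·8 + 3·8 = 56.

56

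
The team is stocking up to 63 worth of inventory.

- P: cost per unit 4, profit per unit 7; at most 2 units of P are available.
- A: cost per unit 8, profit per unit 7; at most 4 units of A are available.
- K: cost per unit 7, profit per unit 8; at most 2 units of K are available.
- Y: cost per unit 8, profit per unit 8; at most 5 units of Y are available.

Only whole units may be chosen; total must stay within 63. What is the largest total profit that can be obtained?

70

2×P, 2×K, and 5×Y: cost 62 ≤ 63, profit 2·7 + 2·8 + 5·8 = 70.
2×P, 1×A, 1×K, and 5×Y: cost 63 ≤ 63, profit 2·7 + 1·7 + 1·8 + 5·8 = 69.
Best is 70.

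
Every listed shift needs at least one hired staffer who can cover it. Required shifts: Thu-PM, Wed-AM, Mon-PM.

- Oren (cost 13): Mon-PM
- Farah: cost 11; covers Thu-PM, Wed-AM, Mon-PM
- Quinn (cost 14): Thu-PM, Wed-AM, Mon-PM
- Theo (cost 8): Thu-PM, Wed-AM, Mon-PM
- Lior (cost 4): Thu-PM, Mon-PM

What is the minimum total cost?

This is a weighted set-cover instance.
Theo alone covers Thu-PM, Wed-AM, Mon-PM — every shift.
Total cost: 8.

8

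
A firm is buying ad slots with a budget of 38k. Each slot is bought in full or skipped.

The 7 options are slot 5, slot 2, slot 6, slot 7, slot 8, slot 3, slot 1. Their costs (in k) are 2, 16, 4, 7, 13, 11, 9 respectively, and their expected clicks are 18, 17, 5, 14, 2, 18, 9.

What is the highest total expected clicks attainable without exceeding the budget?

67

Allowing fractional choices, the relaxed optimum would be about 69.9, but ad slots are indivisible.
slot 5 + slot 6 + slot 7 + slot 3 + slot 1: cost 2 + 4 + 7 + 11 + 9 = 33 ≤ 38, expected clicks 18 + 5 + 14 + 18 + 9 = 64.
slot 5 + slot 2 + slot 6 + slot 7 + slot 1: cost 2 + 16 + 4 + 7 + 9 = 38 ≤ 38, expected clicks 18 + 17 + 5 + 14 + 9 = 63.
slot 5 + slot 2 + slot 7 + slot 3: cost 2 + 16 + 7 + 11 = 36 ≤ 38, expected clicks 18 + 17 + 14 + 18 = 67.
Best is slot 5, slot 2, slot 7, and slot 3 with total expected clicks 67.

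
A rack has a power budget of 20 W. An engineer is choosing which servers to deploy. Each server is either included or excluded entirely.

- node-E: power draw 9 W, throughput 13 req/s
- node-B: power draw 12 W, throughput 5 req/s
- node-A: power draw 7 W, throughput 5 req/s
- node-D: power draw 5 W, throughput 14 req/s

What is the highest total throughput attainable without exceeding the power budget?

27

Allowing fractional choices, the relaxed optimum would be about 31.3, but servers are indivisible.
node-E + node-D: power draw 9 + 5 = 14 ≤ 20, throughput 13 + 14 = 27.
node-A + node-D: power draw 7 + 5 = 12 ≤ 20, throughput 5 + 14 = 19.
Best is node-E and node-D with total throughput 27.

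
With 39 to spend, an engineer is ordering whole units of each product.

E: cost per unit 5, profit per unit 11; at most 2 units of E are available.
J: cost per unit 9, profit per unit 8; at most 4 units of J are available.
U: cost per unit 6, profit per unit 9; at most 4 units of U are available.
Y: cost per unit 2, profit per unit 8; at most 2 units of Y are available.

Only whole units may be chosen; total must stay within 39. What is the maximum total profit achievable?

Take 2×E, 4×U, and 2×Y: cost 38 ≤ 39, profit 2·11 + 4·9 + 2·8 = 74.
Y has the best ratio (8/2) and is taken to its limit of 2; remaining capacity is filled optimally with the others.

74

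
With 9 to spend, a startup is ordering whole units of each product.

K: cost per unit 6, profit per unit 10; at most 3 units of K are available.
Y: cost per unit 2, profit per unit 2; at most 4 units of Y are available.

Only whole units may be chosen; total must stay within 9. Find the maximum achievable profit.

12

1×K and 1×Y: cost 8 ≤ 9, profit 1·10 + 1·2 = 12.
1×K: cost 6 ≤ 9, profit 1·10 = 10.
Best is 12.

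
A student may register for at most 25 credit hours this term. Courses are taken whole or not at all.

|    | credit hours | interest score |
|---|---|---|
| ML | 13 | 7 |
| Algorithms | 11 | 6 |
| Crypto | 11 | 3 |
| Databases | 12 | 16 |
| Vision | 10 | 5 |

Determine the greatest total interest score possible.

Algorithms + Databases: credit hours 11 + 12 = 23 ≤ 25, interest score 6 + 16 = 22.
Databases + Vision: credit hours 12 + 10 = 22 ≤ 25, interest score 16 + 5 = 21.
ML + Databases: credit hours 13 + 12 = 25 ≤ 25, interest score 7 + 16 = 23.
Best is ML and Databases with total interest score 23.

23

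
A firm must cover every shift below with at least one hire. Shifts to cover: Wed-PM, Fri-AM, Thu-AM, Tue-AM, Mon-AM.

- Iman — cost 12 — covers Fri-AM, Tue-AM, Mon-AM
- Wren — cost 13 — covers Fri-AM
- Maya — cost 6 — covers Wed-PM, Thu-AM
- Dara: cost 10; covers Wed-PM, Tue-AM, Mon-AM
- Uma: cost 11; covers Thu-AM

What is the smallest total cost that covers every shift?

18

This is a weighted set-cover instance.
Choose Iman and Maya: together they cover Wed-PM, Fri-AM, Thu-AM, Tue-AM, Mon-AM — every shift.
Total cost: 12 + 6 = 18.
No cover costs less than 18.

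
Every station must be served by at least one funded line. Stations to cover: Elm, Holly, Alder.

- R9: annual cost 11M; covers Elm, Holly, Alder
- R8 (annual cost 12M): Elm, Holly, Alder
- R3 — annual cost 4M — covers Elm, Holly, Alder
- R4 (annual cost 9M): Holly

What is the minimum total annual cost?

4

R3 alone covers Elm, Holly, Alder — every station.
Total annual cost: 4.
No cover costs less than 4.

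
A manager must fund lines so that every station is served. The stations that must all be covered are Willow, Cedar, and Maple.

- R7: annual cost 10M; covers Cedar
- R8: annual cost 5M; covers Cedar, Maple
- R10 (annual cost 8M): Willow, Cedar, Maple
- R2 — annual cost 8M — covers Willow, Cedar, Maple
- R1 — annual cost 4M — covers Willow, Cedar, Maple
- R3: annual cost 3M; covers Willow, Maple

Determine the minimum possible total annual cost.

4

R1 alone covers Willow, Cedar, Maple — every station.
Total annual cost: 4.
No cover costs less than 4.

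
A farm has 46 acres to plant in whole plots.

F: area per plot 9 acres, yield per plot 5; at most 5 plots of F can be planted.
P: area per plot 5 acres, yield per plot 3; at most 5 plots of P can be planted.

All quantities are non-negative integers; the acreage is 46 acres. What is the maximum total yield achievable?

26

P has the best ratio (3/5); taking only P gives at most 5×3 = 15 (stopped by the supply cap of 5).
Mixing does better — 4×F and 2×P: area 46 ≤ 46, yield 4·5 + 2·3 = 26.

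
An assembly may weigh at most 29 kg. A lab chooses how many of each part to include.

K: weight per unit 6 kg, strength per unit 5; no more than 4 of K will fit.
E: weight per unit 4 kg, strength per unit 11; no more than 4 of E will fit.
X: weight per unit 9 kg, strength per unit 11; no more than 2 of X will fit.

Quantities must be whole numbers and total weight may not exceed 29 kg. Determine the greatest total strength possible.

55

Take 4×E and 1×X: weight 25 ≤ 29, strength 4·11 + 1·11 = 55.
E has the best ratio (11/4) and is taken to its limit of 4; remaining capacity is filled optimally with the others.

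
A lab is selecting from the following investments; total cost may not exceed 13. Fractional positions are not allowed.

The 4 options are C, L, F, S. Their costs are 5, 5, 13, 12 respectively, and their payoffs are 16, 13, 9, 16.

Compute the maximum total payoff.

Take C and L: cost 5 + 5 = 10 ≤ 13, payoff 16 + 13 = 29.
No other feasible combination does better.

29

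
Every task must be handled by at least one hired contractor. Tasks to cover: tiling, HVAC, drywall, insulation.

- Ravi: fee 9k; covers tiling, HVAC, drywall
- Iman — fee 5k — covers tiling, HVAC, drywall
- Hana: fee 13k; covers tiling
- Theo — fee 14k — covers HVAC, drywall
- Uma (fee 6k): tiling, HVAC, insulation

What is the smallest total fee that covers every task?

11

Choose Iman and Uma: together they cover tiling, HVAC, drywall, insulation — every task.
Total fee: 5 + 6 = 11.
No cover costs less than 11.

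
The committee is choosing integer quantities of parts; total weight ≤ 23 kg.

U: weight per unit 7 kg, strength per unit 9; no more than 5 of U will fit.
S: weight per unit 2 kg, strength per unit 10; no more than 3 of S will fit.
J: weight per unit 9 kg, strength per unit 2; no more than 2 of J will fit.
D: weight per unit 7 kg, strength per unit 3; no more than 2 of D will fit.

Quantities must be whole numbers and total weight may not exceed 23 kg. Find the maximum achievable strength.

S has the best ratio (10/2); taking only S gives at most 3×10 = 30 (stopped by the supply cap of 3).
Mixing does better — 2×U and 3×S: weight 20 ≤ 23, strength 2·9 + 3·10 = 48.

48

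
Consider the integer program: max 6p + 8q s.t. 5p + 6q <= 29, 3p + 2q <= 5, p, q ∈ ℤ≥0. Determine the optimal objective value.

16

(p,q)=(0,2): 5·0+6·2=12≤29, 3·0+2·2=4≤5, objective 16.
(p,q)=(1,1): 5·1+6·1=11≤29, 3·1+2·1=5≤5, objective 14.
(p,q)=(0,1): 5·0+6·1=6≤29, 3·0+2·1=2≤5, objective 8.
No feasible integer point exceeds 16.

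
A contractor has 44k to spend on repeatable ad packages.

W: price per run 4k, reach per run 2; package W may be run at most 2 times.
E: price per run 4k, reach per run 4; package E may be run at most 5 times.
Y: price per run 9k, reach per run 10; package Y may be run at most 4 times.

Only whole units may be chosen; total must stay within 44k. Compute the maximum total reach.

2×E and 4×Y: price 44 ≤ 44, reach 2·4 + 4·10 = 48.
4×E and 3×Y: price 43 ≤ 44, reach 4·4 + 3·10 = 46.
Best is 48.

48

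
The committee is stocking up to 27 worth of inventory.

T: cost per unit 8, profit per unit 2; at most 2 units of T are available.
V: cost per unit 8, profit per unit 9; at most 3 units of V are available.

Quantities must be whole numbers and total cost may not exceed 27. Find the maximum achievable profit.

V has the best ratio (9/8); taking only V gives at most 3×9 = 27 (stopped by the cost limit).
Optimal: 3×V: cost 24 ≤ 27, profit 3·9 = 27.

27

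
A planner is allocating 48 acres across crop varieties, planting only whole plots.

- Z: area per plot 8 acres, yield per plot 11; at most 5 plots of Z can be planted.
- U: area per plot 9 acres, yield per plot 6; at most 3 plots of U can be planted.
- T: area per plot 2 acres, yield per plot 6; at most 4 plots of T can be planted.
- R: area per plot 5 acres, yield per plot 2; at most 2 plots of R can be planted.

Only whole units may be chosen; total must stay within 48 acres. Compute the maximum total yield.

79

T has the best ratio (6/2); taking only T gives at most 4×6 = 24 (stopped by the supply cap of 4).
Mixing does better — 5×Z and 4×T: area 48 ≤ 48, yield 5·11 + 4·6 = 79.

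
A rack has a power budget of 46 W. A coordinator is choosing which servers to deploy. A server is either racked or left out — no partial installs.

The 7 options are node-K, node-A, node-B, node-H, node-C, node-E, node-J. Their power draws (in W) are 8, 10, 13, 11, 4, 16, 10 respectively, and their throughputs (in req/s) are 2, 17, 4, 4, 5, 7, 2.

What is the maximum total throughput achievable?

This is a 0-1 knapsack instance.
Allowing fractional choices, the relaxed optimum would be about 34.5, but servers are indivisible.
node-K + node-A + node-B + node-H + node-C: power draw 8 + 10 + 13 + 11 + 4 = 46 ≤ 46, throughput 2 + 17 + 4 + 4 + 5 = 32.
node-A + node-B + node-C + node-E: power draw 10 + 13 + 4 + 16 = 43 ≤ 46, throughput 17 + 4 + 5 + 7 = 33.
node-A + node-H + node-C + node-E: power draw 10 + 11 + 4 + 16 = 41 ≤ 46, throughput 17 + 4 + 5 + 7 = 33.
The maximum throughput is 33; one optimal choice is node-A, node-H, node-C, and node-E.

33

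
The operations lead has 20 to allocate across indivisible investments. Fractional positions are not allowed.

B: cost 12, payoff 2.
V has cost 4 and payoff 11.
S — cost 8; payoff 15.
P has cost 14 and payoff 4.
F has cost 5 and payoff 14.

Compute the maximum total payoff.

Allowing fractional choices, the relaxed optimum would be about 40.9, but investments are indivisible.
V + S + F: cost 4 + 8 + 5 = 17 ≤ 20, payoff 11 + 15 + 14 = 40.
S + F: cost 8 + 5 = 13 ≤ 20, payoff 15 + 14 = 29.
Best is V, S, and F with total payoff 40.

40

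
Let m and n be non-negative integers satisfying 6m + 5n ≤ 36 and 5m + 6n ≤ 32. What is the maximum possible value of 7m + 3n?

(m,n)=(6,0) is feasible, giving 42.
(m,n)=(5,1) is feasible, giving 38.
(m,n)=(5,0) is feasible, giving 35.
No feasible integer point exceeds 42.

42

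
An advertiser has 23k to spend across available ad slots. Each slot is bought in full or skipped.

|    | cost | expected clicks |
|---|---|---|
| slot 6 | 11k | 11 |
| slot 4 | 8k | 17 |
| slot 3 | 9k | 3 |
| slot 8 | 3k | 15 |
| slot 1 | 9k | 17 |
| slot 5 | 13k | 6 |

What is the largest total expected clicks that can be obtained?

49

Allowing fractional choices, the relaxed optimum would be about 52.0, but ad slots are indivisible.
slot 6 + slot 4 + slot 8: cost 11 + 8 + 3 = 22 ≤ 23, expected clicks 11 + 17 + 15 = 43.
slot 4 + slot 8 + slot 1: cost 8 + 3 + 9 = 20 ≤ 23, expected clicks 17 + 15 + 17 = 49.
slot 6 + slot 8 + slot 1: cost 11 + 3 + 9 = 23 ≤ 23, expected clicks 11 + 15 + 17 = 43.
Best is slot 4, slot 8, and slot 1 with total expected clicks 49.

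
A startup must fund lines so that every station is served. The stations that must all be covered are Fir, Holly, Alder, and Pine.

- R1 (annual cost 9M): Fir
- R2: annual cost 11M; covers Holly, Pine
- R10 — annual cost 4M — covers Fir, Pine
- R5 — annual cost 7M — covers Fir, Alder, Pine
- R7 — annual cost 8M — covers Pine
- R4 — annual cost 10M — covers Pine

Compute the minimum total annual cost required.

18

The greedy cost-per-new-station heuristic would pick R10, R5, and R2 for 22, but a cheaper cover exists.
Choose R2 and R5: together they cover Fir, Holly, Alder, Pine — every station.
Total annual cost: 11 + 7 = 18.
No cover costs less than 18.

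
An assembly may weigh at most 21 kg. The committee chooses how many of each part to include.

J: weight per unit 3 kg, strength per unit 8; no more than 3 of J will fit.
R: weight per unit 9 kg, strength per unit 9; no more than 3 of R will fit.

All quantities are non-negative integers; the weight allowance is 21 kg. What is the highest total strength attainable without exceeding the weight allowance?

J has the best ratio (8/3); taking only J gives at most 3×8 = 24 (stopped by the supply cap of 3).
Mixing does better — 3×J and 1×R: weight 18 ≤ 21, strength 3·8 + 1·9 = 33.

33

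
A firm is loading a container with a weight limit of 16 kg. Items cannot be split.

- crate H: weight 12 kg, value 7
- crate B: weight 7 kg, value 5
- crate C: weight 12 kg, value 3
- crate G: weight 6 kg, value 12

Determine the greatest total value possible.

Allowing fractional choices, the relaxed optimum would be about 18.8, but items are indivisible.
crate G: weight 6 ≤ 16, value 12.
crate H: weight 12 ≤ 16, value 7.
crate B + crate G: weight 7 + 6 = 13 ≤ 16, value 5 + 12 = 17.
Best is crate B and crate G with total value 17.

17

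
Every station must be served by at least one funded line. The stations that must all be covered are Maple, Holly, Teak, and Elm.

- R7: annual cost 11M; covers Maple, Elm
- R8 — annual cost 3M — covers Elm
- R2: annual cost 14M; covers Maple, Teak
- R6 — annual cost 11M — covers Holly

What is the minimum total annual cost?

28

Choose R8, R2, and R6: together they cover Maple, Holly, Teak, Elm — every station.
Total annual cost: 3 + 14 + 11 = 28.
No cover costs less than 28.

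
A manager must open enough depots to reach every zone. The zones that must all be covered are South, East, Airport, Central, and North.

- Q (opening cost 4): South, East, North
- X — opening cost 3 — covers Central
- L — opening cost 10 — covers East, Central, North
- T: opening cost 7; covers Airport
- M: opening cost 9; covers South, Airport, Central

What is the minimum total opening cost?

Choose Q and M: together they cover South, East, Airport, Central, North — every zone.
Total opening cost: 4 + 9 = 13.

13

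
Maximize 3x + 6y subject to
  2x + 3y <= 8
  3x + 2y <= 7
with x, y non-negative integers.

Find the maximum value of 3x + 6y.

15

Relaxing integrality, the LP optimum is 16.00 at (x,y) = (0, 2.67), which is not an integer point.
(x,y)=(1,2): 2·1+3·2=8≤8, 3·1+2·2=7≤7, objective 15.
(x,y)=(0,2): 2·0+3·2=6≤8, 3·0+2·2=4≤7, objective 12.
(x,y)=(1,1): 2·1+3·1=5≤8, 3·1+2·1=5≤7, objective 9.
The best lattice point is (1,2), giving 15.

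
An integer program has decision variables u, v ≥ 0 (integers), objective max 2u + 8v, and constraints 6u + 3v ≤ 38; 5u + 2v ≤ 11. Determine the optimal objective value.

The continuous relaxation peaks at (0, 5.5) with value 44.00; rounding to a feasible lattice point costs some objective.
(u,v)=(0,5) is feasible, giving 40.
(u,v)=(0,4) is feasible, giving 32.
No feasible integer point exceeds 40.

40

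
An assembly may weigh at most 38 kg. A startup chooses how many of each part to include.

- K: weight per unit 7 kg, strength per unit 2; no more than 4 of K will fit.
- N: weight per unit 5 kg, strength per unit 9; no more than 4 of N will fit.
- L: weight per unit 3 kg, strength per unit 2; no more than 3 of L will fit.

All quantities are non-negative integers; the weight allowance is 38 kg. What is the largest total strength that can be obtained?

Take 1×K, 4×N, and 3×L: weight 36 ≤ 38, strength 1·2 + 4·9 + 3·2 = 44.
N has the best ratio (9/5) and is taken to its limit of 4; remaining capacity is filled optimally with the others.

44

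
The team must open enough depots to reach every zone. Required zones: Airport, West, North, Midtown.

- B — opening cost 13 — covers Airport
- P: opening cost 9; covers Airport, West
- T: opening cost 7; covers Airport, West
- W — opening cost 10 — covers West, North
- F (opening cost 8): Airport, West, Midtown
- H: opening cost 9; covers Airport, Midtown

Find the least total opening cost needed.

18

Choose W and F: together they cover Airport, West, North, Midtown — every zone.
Total opening cost: 10 + 8 = 18.
No cover costs less than 18.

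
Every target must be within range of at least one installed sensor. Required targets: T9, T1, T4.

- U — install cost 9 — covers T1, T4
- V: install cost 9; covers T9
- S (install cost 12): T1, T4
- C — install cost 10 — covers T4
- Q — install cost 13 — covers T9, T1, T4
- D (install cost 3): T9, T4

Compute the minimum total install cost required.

12

Choose U and D: together they cover T9, T1, T4 — every target.
Total install cost: 9 + 3 = 12.
No cover costs less than 12.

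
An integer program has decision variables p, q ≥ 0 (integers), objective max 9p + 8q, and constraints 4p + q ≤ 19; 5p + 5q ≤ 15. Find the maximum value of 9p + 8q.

27

(p,q)=(3,0): 4·3+1·0=12≤19, 5·3+5·0=15≤15, objective 27.
(p,q)=(2,1): 4·2+1·1=9≤19, 5·2+5·1=15≤15, objective 26.
(p,q)=(2,0): 4·2+1·0=8≤19, 5·2+5·0=10≤15, objective 18.
No feasible integer point exceeds 27.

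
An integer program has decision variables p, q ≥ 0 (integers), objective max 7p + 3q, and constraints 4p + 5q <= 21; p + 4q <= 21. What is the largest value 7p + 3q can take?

35

The continuous relaxation peaks at (5.25, 0) with value 36.75; rounding to a feasible lattice point costs some objective.
(p,q)=(5,0): 4·5+5·0=20≤21, 1·5+4·0=5≤21, objective 35.
(p,q)=(4,1): 4·4+5·1=21≤21, 1·4+4·1=8≤21, objective 31.
The best lattice point is (5,0), giving 35.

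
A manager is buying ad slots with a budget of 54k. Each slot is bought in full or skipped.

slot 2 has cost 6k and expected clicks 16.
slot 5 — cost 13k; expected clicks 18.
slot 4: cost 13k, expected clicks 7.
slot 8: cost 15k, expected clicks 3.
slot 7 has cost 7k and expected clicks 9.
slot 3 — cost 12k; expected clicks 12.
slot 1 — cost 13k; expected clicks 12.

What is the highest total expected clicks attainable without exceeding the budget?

Allowing fractional choices, the relaxed optimum would be about 68.6, but ad slots are indivisible.
slot 2 + slot 5 + slot 4 + slot 7 + slot 1: cost 6 + 13 + 13 + 7 + 13 = 52 ≤ 54, expected clicks 16 + 18 + 7 + 9 + 12 = 62.
slot 2 + slot 5 + slot 7 + slot 3 + slot 1: cost 6 + 13 + 7 + 12 + 13 = 51 ≤ 54, expected clicks 16 + 18 + 9 + 12 + 12 = 67.
slot 2 + slot 5 + slot 4 + slot 7 + slot 3: cost 6 + 13 + 13 + 7 + 12 = 51 ≤ 54, expected clicks 16 + 18 + 7 + 9 + 12 = 62.
Best is slot 2, slot 5, slot 7, slot 3, and slot 1 with total expected clicks 67.

67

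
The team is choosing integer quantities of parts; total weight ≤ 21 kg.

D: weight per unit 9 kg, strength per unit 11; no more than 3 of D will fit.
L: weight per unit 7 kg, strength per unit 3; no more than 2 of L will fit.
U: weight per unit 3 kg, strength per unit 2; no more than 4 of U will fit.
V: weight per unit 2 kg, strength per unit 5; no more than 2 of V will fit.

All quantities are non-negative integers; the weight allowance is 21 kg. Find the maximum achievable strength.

This is a bounded integer knapsack.
1×D, 2×U, and 2×V: weight 19 ≤ 21, strength 1·11 + 2·2 + 2·5 = 25.
2×D and 1×V: weight 20 ≤ 21, strength 2·11 + 1·5 = 27.
Best is 27.

27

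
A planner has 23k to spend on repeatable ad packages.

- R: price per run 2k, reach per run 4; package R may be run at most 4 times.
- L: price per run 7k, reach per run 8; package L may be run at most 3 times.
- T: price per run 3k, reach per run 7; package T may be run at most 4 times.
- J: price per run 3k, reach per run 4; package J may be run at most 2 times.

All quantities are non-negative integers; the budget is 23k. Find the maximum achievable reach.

48

This is a bounded integer knapsack.
Take 4×R, 4×T, and 1×J: price 23 ≤ 23, reach 4·4 + 4·7 + 1·4 = 48.
T has the best ratio (7/3) and is taken to its limit of 4; remaining capacity is filled optimally with the others.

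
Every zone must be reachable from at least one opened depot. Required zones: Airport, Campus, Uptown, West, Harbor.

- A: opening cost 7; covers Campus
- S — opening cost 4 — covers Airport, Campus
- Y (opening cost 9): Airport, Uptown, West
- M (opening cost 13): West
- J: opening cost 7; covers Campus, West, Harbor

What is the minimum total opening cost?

The greedy cost-per-new-zone heuristic would pick S, J, and Y for 20, but a cheaper cover exists.
Choose Y and J: together they cover Airport, Campus, Uptown, West, Harbor — every zone.
Total opening cost: 9 + 7 = 16.
No cover costs less than 16.

16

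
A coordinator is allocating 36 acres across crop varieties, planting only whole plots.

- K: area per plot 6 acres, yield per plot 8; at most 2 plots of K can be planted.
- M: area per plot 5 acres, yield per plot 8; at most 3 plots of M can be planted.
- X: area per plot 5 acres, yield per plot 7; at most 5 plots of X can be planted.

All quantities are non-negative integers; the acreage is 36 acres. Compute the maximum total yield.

This is a bounded integer knapsack.
1×K, 3×M, and 3×X: area 36 ≤ 36, yield 1·8 + 3·8 + 3·7 = 53.
3×M and 4×X: area 35 ≤ 36, yield 3·8 + 4·7 = 52.
Best is 53.

53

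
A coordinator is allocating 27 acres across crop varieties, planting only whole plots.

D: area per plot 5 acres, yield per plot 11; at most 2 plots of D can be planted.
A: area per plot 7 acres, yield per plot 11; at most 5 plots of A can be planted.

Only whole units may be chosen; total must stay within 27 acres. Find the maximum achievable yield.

44

Take 1×D and 3×A: area 26 ≤ 27, yield 1·11 + 3·11 = 44.
No other integer combination yields more.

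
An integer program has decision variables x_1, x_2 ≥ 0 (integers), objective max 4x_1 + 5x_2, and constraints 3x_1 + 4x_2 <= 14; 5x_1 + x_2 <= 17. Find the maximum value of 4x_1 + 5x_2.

Relaxing integrality, the LP optimum is 18.29 at (x_1,x_2) = (3.18, 1.12), which is not an integer point.
(x_1,x_2)=(2,2): 3·2+4·2=14≤14, 5·2+1·2=12≤17, objective 18.
(x_1,x_2)=(3,1): 3·3+4·1=13≤14, 5·3+1·1=16≤17, objective 17.
No feasible integer point exceeds 18.

18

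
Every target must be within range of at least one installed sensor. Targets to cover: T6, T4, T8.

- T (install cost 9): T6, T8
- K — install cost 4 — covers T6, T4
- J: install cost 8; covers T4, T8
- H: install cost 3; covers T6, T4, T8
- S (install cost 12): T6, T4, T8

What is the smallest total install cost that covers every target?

3

This is a weighted set-cover instance.
H alone covers T6, T4, T8 — every target.
Total install cost: 3.
No cover costs less than 3.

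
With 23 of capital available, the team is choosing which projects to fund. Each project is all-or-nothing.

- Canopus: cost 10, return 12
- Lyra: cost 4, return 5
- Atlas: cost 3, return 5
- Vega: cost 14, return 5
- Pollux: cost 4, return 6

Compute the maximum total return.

28

Take Canopus, Lyra, Atlas, and Pollux: cost 10 + 4 + 3 + 4 = 21 ≤ 23, return 12 + 5 + 5 + 6 = 28.
No other feasible combination does better.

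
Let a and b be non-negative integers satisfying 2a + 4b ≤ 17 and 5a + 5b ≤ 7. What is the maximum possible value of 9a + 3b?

Relaxing integrality, the LP optimum is 12.60 at (a,b) = (1.4, 0), which is not an integer point.
(a,b)=(1,0): 2·1+4·0=2≤17, 5·1+5·0=5≤7, objective 9.
(a,b)=(0,1): 2·0+4·1=4≤17, 5·0+5·1=5≤7, objective 3.
(a,b)=(0,0): 2·0+4·0=0≤17, 5·0+5·0=0≤7, objective 0.
The best lattice point is (1,0), giving 9.

9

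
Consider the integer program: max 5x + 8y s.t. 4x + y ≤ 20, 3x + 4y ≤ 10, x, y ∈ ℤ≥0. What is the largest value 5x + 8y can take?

18

Relaxing integrality, the LP optimum is 20.00 at (x,y) = (0, 2.5), which is not an integer point.
(x,y)=(2,1): 4·2+1·1=9≤20, 3·2+4·1=10≤10, objective 18.
(x,y)=(0,2): 4·0+1·2=2≤20, 3·0+4·2=8≤10, objective 16.
(x,y)=(3,0): 4·3+1·0=12≤20, 3·3+4·0=9≤10, objective 15.
The best lattice point is (2,1), giving 18.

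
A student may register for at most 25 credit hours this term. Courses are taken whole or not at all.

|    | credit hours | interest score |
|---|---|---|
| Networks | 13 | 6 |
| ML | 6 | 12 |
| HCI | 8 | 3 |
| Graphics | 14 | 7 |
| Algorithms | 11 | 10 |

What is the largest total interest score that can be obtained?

25

ML + HCI + Algorithms: credit hours 6 + 8 + 11 = 25 ≤ 25, interest score 12 + 3 + 10 = 25.
ML + Graphics: credit hours 6 + 14 = 20 ≤ 25, interest score 12 + 7 = 19.
ML + Algorithms: credit hours 6 + 11 = 17 ≤ 25, interest score 12 + 10 = 22.
Best is ML, HCI, and Algorithms with total interest score 25.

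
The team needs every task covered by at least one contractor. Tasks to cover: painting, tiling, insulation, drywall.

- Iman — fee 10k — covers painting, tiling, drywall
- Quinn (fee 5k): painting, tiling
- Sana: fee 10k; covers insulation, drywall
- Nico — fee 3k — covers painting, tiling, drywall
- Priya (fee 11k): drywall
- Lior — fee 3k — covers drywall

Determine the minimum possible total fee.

Choose Sana and Nico: together they cover painting, tiling, insulation, drywall — every task.
Total fee: 10 + 3 = 13.
No cover costs less than 13.

13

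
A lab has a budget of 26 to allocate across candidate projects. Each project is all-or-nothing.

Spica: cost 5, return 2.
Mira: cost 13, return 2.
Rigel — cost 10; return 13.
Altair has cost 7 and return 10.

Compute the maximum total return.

25

Rigel + Altair: cost 10 + 7 = 17 ≤ 26, return 13 + 10 = 23.
Spica + Rigel + Altair: cost 5 + 10 + 7 = 22 ≤ 26, return 2 + 13 + 10 = 25.
Best is Spica, Rigel, and Altair with total return 25.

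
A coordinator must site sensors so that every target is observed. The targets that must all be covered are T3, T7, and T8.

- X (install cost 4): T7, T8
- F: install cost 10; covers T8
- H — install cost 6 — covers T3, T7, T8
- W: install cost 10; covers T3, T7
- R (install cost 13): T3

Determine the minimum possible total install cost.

6

The greedy cost-per-new-target heuristic would pick X and H for 10, but a cheaper cover exists.
H alone covers T3, T7, T8 — every target.
Total install cost: 6.
No cover costs less than 6.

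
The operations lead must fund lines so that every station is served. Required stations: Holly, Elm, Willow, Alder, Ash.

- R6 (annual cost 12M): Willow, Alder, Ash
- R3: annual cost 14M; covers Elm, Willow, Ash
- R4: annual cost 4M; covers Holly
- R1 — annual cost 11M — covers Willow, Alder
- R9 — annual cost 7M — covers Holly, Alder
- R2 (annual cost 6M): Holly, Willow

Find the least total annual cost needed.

21

The greedy cost-per-new-station heuristic would pick R2, R6, and R3 for 32, but a cheaper cover exists.
Choose R3 and R9: together they cover Holly, Elm, Willow, Alder, Ash — every station.
Total annual cost: 14 + 7 = 21.
No cover costs less than 21.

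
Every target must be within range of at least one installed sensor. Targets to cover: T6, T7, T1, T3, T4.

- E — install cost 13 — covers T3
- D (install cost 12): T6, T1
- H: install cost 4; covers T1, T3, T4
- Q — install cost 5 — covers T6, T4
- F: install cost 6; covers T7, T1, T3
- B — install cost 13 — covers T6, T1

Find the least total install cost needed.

11

Choose Q and F: together they cover T6, T7, T1, T3, T4 — every target.
Total install cost: 5 + 6 = 11.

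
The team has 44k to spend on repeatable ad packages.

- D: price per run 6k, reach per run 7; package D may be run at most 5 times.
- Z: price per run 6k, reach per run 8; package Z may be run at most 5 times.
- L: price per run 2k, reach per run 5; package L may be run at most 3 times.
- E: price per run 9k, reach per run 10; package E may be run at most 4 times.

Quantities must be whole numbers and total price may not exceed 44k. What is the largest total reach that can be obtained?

62

This is a bounded integer knapsack.
1×D, 5×Z, and 3×L: price 42 ≤ 44, reach 1·7 + 5·8 + 3·5 = 62.
2×D, 4×Z, and 3×L: price 42 ≤ 44, reach 2·7 + 4·8 + 3·5 = 61.
Best is 62.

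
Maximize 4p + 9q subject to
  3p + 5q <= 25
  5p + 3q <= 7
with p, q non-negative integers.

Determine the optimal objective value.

Relaxing integrality, the LP optimum is 21.00 at (p,q) = (0, 2.33), which is not an integer point.
(p,q)=(0,2): 3·0+5·2=10≤25, 5·0+3·2=6≤7, objective 18.
(p,q)=(0,1): 3·0+5·1=5≤25, 5·0+3·1=3≤7, objective 9.
Maximum is 18 at (p,q)=(0,2).

18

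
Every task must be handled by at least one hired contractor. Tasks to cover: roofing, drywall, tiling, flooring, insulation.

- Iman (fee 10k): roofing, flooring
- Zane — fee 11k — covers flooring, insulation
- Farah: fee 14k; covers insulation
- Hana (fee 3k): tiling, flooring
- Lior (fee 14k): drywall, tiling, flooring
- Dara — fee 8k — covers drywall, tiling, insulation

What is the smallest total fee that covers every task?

18

The greedy cost-per-new-task heuristic would pick Hana, Dara, and Iman for 21, but a cheaper cover exists.
Choose Iman and Dara: together they cover roofing, drywall, tiling, flooring, insulation — every task.
Total fee: 10 + 8 = 18.
No cover costs less than 18.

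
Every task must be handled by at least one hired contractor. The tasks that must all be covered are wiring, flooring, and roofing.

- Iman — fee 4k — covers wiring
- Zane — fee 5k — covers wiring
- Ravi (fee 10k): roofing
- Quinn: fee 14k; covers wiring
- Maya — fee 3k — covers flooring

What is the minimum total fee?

17

Choose Iman, Ravi, and Maya: together they cover wiring, flooring, roofing — every task.
Total fee: 4 + 10 + 3 = 17.
No cover costs less than 17.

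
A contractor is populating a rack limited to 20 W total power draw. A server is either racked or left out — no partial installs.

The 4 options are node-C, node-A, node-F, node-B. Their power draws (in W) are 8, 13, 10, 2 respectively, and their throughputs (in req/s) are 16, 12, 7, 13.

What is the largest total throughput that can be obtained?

Take node-C, node-F, and node-B: power draw 8 + 10 + 2 = 20 ≤ 20, throughput 16 + 7 + 13 = 36.
No other feasible combination does better.

36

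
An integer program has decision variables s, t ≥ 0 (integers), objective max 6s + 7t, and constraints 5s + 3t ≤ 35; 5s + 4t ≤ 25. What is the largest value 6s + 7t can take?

42

Relaxing integrality, the LP optimum is 43.75 at (s,t) = (0, 6.25), which is not an integer point.
(s,t)=(0,6): 5·0+3·6=18≤35, 5·0+4·6=24≤25, objective 42.
(s,t)=(1,5): 5·1+3·5=20≤35, 5·1+4·5=25≤25, objective 41.
(s,t)=(0,5): 5·0+3·5=15≤35, 5·0+4·5=20≤25, objective 35.
No feasible integer point exceeds 42.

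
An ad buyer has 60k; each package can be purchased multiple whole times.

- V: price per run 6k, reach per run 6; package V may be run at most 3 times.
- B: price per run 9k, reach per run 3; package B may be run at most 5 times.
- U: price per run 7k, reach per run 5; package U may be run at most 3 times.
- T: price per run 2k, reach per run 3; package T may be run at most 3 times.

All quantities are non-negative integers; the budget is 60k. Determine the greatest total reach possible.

Take 3×V, 1×B, 3×U, and 3×T: price 54 ≤ 60, reach 3·6 + 1·3 + 3·5 + 3·3 = 45.
T has the best ratio (3/2) and is taken to its limit of 3; remaining capacity is filled optimally with the others.

45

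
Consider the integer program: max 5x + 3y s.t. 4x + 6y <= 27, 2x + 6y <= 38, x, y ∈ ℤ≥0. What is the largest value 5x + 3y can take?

30

Relaxing integrality, the LP optimum is 33.75 at (x,y) = (6.75, 0), which is not an integer point.
(x,y)=(6,0): 4·6+6·0=24≤27, 2·6+6·0=12≤38, objective 30.
(x,y)=(5,1): 4·5+6·1=26≤27, 2·5+6·1=16≤38, objective 28.
(x,y)=(5,0): 4·5+6·0=20≤27, 2·5+6·0=10≤38, objective 25.
Maximum is 30 at (x,y)=(6,0).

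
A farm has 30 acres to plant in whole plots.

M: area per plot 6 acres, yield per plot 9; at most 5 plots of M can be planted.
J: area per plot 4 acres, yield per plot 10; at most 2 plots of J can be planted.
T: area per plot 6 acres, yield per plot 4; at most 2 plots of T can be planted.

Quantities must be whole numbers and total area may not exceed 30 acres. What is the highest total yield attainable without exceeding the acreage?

47

3×M and 2×J: area 26 ≤ 30, yield 3·9 + 2·10 = 47.
4×M and 1×J: area 28 ≤ 30, yield 4·9 + 1·10 = 46.
Best is 47.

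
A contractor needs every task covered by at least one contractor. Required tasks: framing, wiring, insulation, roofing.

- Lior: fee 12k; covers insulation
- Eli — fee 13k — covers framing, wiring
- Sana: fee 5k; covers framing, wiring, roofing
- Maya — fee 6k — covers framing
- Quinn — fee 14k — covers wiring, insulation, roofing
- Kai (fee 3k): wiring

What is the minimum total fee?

17

Choose Lior and Sana: together they cover framing, wiring, insulation, roofing — every task.
Total fee: 12 + 5 = 17.
No cover costs less than 17.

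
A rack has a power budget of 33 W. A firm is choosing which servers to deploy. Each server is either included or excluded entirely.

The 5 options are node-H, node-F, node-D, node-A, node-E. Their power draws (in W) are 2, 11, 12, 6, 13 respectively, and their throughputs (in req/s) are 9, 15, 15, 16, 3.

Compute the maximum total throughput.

55

Allowing fractional choices, the relaxed optimum would be about 55.5, but servers are indivisible.
node-H + node-F + node-A + node-E: power draw 2 + 11 + 6 + 13 = 32 ≤ 33, throughput 9 + 15 + 16 + 3 = 43.
node-H + node-F + node-D + node-A: power draw 2 + 11 + 12 + 6 = 31 ≤ 33, throughput 9 + 15 + 15 + 16 = 55.
node-F + node-D + node-A: power draw 11 + 12 + 6 = 29 ≤ 33, throughput 15 + 15 + 16 = 46.
Best is node-H, node-F, node-D, and node-A with total throughput 55.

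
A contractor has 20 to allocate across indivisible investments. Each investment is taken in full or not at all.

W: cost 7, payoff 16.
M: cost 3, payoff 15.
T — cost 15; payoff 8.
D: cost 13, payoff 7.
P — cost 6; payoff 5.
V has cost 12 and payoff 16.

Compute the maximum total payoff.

36

W + V: cost 7 + 12 = 19 ≤ 20, payoff 16 + 16 = 32.
W + M + P: cost 7 + 3 + 6 = 16 ≤ 20, payoff 16 + 15 + 5 = 36.
W + M: cost 7 + 3 = 10 ≤ 20, payoff 16 + 15 = 31.
Best is W, M, and P with total payoff 36.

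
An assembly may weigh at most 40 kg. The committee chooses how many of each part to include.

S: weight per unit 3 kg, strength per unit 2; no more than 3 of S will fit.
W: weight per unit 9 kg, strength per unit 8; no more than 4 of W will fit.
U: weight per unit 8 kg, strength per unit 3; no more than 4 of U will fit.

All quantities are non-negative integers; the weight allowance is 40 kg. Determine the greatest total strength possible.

W has the best ratio (8/9); taking only W gives at most 4×8 = 32 (stopped by the weight limit).
Mixing does better — 1×S and 4×W: weight 39 ≤ 40, strength 1·2 + 4·8 = 34.

34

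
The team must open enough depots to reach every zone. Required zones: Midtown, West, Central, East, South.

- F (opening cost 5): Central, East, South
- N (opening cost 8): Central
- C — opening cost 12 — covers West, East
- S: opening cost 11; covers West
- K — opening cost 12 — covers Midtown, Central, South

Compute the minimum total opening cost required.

The greedy cost-per-new-zone heuristic would pick F, S, and K for 28, but a cheaper cover exists.
Choose C and K: together they cover Midtown, West, Central, East, South — every zone.
Total opening cost: 12 + 12 = 24.
No cover costs less than 24.

24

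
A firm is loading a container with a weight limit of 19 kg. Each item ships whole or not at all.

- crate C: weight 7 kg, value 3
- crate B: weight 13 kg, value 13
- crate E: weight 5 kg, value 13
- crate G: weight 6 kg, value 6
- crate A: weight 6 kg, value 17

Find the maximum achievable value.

36

Take crate E, crate G, and crate A: weight 5 + 6 + 6 = 17 ≤ 19, value 13 + 6 + 17 = 36.
No other feasible combination does better.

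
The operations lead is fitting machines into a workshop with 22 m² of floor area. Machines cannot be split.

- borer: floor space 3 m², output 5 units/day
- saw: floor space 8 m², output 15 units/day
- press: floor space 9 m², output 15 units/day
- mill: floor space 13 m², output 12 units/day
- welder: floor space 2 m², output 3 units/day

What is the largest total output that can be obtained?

borer + saw + press + welder: floor space 3 + 8 + 9 + 2 = 22 ≤ 22, output 5 + 15 + 15 + 3 = 38.
saw + press + welder: floor space 8 + 9 + 2 = 19 ≤ 22, output 15 + 15 + 3 = 33.
borer + saw + press: floor space 3 + 8 + 9 = 20 ≤ 22, output 5 + 15 + 15 = 35.
Best is borer, saw, press, and welder with total output 38.

38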